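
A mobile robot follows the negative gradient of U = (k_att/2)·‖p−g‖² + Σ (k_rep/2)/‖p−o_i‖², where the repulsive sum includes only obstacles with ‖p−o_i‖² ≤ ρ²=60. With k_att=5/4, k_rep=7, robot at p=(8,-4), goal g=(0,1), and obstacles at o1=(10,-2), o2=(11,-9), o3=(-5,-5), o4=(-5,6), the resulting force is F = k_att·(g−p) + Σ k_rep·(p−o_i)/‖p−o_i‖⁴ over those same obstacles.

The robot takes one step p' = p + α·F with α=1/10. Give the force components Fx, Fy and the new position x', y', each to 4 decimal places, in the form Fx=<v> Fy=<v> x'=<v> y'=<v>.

Fx=-10.2369 Fy=6.0615 x'=6.9763 y'=-3.3938

F_att = 5/4·(g−p) = 5/4·(-8,5) = (-10.0000,6.2500)
o1: d²=8 ≤ ρ²=60; F_rep = 7·(-2,-2)/8² = (-0.2188,-0.2188)
o2: d²=34 ≤ ρ²=60; F_rep = 7·(-3,5)/34² = (-0.0182,0.0303)
o3: d²=170 > ρ²=60 → inactive
o4: d²=269 > ρ²=60 → inactive
F = F_att + ΣF_rep = (-10.2369,6.0615)
p' = p + 1/10·F = (6.9763,-3.3938)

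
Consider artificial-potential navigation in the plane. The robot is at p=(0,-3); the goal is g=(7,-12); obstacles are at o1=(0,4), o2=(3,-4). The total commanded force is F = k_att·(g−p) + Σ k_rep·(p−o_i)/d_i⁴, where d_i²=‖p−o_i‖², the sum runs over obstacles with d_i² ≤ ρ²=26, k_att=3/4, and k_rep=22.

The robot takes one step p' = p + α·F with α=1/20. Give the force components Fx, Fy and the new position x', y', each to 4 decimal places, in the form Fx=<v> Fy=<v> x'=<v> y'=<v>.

F_att = 3/4·(g−p) = 3/4·(7,-9) = (5.2500,-6.7500)
o1: d²=49 > ρ²=26 → inactive
o2: d²=10 ≤ ρ²=26; F_rep = 22·(-3,1)/10² = (-0.6600,0.2200)
F = F_att + ΣF_rep = (4.5900,-6.5300)
p' = p + 1/20·F = (0.2295,-3.3265)

Fx=4.5900 Fy=-6.5300 x'=0.2295 y'=-3.3265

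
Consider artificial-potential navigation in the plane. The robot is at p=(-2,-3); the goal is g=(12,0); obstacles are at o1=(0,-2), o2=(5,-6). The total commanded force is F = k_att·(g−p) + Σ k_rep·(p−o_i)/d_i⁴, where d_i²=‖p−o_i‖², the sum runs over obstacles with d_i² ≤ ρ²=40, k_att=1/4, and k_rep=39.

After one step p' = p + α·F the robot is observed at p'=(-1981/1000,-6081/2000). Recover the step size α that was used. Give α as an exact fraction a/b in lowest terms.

α = 1/20

F_att = 1/4·(g−p) = 1/4·(14,3) = (3.5000,0.7500)
o1: d²=5 ≤ ρ²=40; F_rep = 39·(-2,-1)/5² = (-3.1200,-1.5600)
o2: d²=58 > ρ²=40 → inactive
F = F_att + ΣF_rep = (0.3800,-0.8100)
Δp = p'−p = (0.0190,-0.0405); α = Δx/Fx = (19/1000) / (19/50) = 1/20
check: Δy/Fy = (-81/2000) / (-81/100) = 1/20 ✓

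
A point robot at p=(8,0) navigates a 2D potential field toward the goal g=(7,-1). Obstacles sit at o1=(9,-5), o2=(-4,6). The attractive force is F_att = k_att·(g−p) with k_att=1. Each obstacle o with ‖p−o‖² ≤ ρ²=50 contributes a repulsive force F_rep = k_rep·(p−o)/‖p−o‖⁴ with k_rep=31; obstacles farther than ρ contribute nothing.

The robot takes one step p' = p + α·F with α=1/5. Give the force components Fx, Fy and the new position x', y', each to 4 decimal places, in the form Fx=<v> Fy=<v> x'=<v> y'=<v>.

F_att = 1·(g−p) = 1·(-1,-1) = (-1.0000,-1.0000)
o1: d²=26 ≤ ρ²=50; F_rep = 31·(-1,5)/26² = (-0.0459,0.2293)
o2: d²=180 > ρ²=50 → inactive
F = F_att + ΣF_rep = (-1.0459,-0.7707)
p' = p + 1/5·F = (7.7908,-0.1541)

Fx=-1.0459 Fy=-0.7707 x'=7.7908 y'=-0.1541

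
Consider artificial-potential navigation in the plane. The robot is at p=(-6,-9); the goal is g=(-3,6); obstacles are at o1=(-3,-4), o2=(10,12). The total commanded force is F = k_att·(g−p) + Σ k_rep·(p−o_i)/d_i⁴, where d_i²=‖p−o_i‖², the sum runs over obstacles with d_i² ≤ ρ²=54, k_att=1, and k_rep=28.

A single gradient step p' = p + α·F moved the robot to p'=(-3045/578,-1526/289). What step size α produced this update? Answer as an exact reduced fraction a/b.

F_att = 1·(g−p) = 1·(3,15) = (3.0000,15.0000)
o1: d²=34 ≤ ρ²=54; F_rep = 28·(-3,-5)/34² = (-0.0727,-0.1211)
o2: d²=697 > ρ²=54 → inactive
F = F_att + ΣF_rep = (2.9273,14.8789)
Δp = p'−p = (0.7318,3.7197); α = Δx/Fx = (423/578) / (846/289) = 1/4
check: Δy/Fy = (1075/289) / (4300/289) = 1/4 ✓

α = 1/4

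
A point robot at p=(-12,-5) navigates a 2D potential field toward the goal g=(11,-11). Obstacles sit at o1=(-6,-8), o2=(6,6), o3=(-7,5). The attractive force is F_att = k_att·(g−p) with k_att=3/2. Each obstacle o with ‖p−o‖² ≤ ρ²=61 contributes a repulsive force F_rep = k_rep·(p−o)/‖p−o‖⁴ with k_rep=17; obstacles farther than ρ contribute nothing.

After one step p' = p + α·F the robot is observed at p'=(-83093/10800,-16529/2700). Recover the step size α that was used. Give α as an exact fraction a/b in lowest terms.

α = 1/8

F_att = 3/2·(g−p) = 3/2·(23,-6) = (34.5000,-9.0000)
o1: d²=45 ≤ ρ²=61; F_rep = 17·(-6,3)/45² = (-0.0504,0.0252)
o2: d²=445 > ρ²=61 → inactive
o3: d²=125 > ρ²=61 → inactive
F = F_att + ΣF_rep = (34.4496,-8.9748)
Δp = p'−p = (4.3062,-1.1219); α = Δx/Fx = (46507/10800) / (46507/1350) = 1/8
check: Δy/Fy = (-3029/2700) / (-6058/675) = 1/8 ✓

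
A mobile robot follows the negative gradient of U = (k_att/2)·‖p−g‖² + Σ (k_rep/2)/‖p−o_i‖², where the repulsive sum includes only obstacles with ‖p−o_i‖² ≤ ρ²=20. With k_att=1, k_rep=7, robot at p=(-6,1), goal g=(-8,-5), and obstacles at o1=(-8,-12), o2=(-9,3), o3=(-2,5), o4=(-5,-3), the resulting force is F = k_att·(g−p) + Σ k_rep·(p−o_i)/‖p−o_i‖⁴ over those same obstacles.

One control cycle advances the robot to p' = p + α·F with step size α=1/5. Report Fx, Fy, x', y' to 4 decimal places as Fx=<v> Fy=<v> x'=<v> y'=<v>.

F_att = 1·(g−p) = 1·(-2,-6) = (-2.0000,-6.0000)
o1: d²=173 > ρ²=20 → inactive
o2: d²=13 ≤ ρ²=20; F_rep = 7·(3,-2)/13² = (0.1243,-0.0828)
o3: d²=32 > ρ²=20 → inactive
o4: d²=17 ≤ ρ²=20; F_rep = 7·(-1,4)/17² = (-0.0242,0.0969)
F = F_att + ΣF_rep = (-1.9000,-5.9860)
p' = p + 1/5·F = (-6.3800,-0.1972)

Fx=-1.9000 Fy=-5.9860 x'=-6.3800 y'=-0.1972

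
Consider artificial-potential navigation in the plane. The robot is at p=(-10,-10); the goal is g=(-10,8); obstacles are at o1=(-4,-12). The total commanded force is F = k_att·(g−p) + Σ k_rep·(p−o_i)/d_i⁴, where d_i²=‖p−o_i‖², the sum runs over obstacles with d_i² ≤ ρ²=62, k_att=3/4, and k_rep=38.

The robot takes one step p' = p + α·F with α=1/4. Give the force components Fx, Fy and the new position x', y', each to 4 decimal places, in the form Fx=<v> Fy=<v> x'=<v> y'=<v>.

F_att = 3/4·(g−p) = 3/4·(0,18) = (0.0000,13.5000)
o1: d²=40 ≤ ρ²=62; F_rep = 38·(-6,2)/40² = (-0.1425,0.0475)
F = F_att + ΣF_rep = (-0.1425,13.5475)
p' = p + 1/4·F = (-10.0356,-6.6131)

Fx=-0.1425 Fy=13.5475 x'=-10.0356 y'=-6.6131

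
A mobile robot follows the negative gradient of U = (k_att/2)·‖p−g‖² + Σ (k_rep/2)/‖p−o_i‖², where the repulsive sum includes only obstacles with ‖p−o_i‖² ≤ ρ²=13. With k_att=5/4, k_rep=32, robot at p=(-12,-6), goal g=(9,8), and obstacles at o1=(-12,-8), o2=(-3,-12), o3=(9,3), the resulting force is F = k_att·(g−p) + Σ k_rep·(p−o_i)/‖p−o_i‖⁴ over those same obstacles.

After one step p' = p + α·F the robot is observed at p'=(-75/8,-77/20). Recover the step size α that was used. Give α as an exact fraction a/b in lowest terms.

α = 1/10

F_att = 5/4·(g−p) = 5/4·(21,14) = (26.2500,17.5000)
o1: d²=4 ≤ ρ²=13; F_rep = 32·(0,2)/4² = (0.0000,4.0000)
o2: d²=117 > ρ²=13 → inactive
o3: d²=522 > ρ²=13 → inactive
F = F_att + ΣF_rep = (26.2500,21.5000)
Δp = p'−p = (2.6250,2.1500); α = Δx/Fx = (21/8) / (105/4) = 1/10
check: Δy/Fy = (43/20) / (43/2) = 1/10 ✓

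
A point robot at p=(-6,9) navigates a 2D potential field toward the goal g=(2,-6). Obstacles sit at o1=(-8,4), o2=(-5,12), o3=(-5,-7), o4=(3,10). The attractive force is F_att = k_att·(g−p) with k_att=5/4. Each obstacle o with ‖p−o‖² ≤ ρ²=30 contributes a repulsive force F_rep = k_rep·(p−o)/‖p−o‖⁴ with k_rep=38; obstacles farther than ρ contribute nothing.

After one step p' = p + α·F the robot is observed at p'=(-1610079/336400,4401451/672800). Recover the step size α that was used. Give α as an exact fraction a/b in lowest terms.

F_att = 5/4·(g−p) = 5/4·(8,-15) = (10.0000,-18.7500)
o1: d²=29 ≤ ρ²=30; F_rep = 38·(2,5)/29² = (0.0904,0.2259)
o2: d²=10 ≤ ρ²=30; F_rep = 38·(-1,-3)/10² = (-0.3800,-1.1400)
o3: d²=257 > ρ²=30 → inactive
o4: d²=82 > ρ²=30 → inactive
F = F_att + ΣF_rep = (9.7104,-19.6641)
Δp = p'−p = (1.2138,-2.4580); α = Δx/Fx = (408321/336400) / (408321/42050) = 1/8
check: Δy/Fy = (-1653749/672800) / (-1653749/84100) = 1/8 ✓

α = 1/8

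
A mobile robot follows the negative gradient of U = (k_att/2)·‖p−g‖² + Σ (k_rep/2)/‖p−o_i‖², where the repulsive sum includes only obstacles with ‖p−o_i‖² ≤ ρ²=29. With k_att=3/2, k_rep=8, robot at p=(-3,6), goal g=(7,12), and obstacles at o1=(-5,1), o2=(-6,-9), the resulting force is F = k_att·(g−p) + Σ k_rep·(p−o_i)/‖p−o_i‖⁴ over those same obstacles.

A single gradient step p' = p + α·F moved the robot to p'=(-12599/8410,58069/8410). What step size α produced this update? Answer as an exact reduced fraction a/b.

α = 1/10

F_att = 3/2·(g−p) = 3/2·(10,6) = (15.0000,9.0000)
o1: d²=29 ≤ ρ²=29; F_rep = 8·(2,5)/29² = (0.0190,0.0476)
o2: d²=234 > ρ²=29 → inactive
F = F_att + ΣF_rep = (15.0190,9.0476)
Δp = p'−p = (1.5019,0.9048); α = Δx/Fx = (12631/8410) / (12631/841) = 1/10
check: Δy/Fy = (7609/8410) / (7609/841) = 1/10 ✓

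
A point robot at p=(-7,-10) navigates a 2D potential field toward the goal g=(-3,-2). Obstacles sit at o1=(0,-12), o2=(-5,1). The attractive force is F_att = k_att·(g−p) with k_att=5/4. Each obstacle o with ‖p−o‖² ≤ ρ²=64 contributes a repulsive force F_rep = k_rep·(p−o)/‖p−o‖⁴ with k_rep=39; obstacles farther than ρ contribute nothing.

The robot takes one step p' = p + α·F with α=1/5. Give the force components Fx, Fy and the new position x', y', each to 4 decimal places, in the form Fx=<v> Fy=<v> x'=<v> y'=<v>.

Fx=4.9028 Fy=10.0278 x'=-6.0194 y'=-7.9944

F_att = 5/4·(g−p) = 5/4·(4,8) = (5.0000,10.0000)
o1: d²=53 ≤ ρ²=64; F_rep = 39·(-7,2)/53² = (-0.0972,0.0278)
o2: d²=125 > ρ²=64 → inactive
F = F_att + ΣF_rep = (4.9028,10.0278)
p' = p + 1/5·F = (-6.0194,-7.9944)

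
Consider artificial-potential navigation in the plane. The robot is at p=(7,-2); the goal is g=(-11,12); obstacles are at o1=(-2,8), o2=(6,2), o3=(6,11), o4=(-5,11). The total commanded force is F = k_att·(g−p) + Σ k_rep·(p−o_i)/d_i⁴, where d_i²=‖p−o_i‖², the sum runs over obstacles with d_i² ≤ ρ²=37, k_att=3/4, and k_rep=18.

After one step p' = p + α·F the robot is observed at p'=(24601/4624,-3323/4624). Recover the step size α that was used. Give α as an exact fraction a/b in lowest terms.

α = 1/8

F_att = 3/4·(g−p) = 3/4·(-18,14) = (-13.5000,10.5000)
o1: d²=181 > ρ²=37 → inactive
o2: d²=17 ≤ ρ²=37; F_rep = 18·(1,-4)/17² = (0.0623,-0.2491)
o3: d²=170 > ρ²=37 → inactive
o4: d²=313 > ρ²=37 → inactive
F = F_att + ΣF_rep = (-13.4377,10.2509)
Δp = p'−p = (-1.6797,1.2814); α = Δx/Fx = (-7767/4624) / (-7767/578) = 1/8
check: Δy/Fy = (5925/4624) / (5925/578) = 1/8 ✓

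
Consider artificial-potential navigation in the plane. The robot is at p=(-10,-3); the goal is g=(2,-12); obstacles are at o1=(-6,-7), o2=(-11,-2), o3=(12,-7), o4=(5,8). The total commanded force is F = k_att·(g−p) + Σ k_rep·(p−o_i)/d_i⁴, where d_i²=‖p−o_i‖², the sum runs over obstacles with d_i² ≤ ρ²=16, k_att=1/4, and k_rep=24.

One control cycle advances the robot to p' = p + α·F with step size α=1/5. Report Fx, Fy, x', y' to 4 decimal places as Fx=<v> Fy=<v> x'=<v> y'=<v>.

F_att = 1/4·(g−p) = 1/4·(12,-9) = (3.0000,-2.2500)
o1: d²=32 > ρ²=16 → inactive
o2: d²=2 ≤ ρ²=16; F_rep = 24·(1,-1)/2² = (6.0000,-6.0000)
o3: d²=500 > ρ²=16 → inactive
o4: d²=346 > ρ²=16 → inactive
F = F_att + ΣF_rep = (9.0000,-8.2500)
p' = p + 1/5·F = (-8.2000,-4.6500)

Fx=9.0000 Fy=-8.2500 x'=-8.2000 y'=-4.6500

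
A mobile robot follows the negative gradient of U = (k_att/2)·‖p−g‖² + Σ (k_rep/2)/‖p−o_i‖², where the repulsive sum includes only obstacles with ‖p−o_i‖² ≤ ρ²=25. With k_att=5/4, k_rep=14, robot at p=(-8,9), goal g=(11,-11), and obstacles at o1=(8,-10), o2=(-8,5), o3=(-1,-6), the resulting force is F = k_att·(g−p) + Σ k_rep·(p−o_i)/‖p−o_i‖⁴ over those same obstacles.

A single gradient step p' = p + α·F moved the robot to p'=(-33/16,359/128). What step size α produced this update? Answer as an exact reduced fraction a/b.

α = 1/4

F_att = 5/4·(g−p) = 5/4·(19,-20) = (23.7500,-25.0000)
o1: d²=617 > ρ²=25 → inactive
o2: d²=16 ≤ ρ²=25; F_rep = 14·(0,4)/16² = (0.0000,0.2188)
o3: d²=274 > ρ²=25 → inactive
F = F_att + ΣF_rep = (23.7500,-24.7812)
Δp = p'−p = (5.9375,-6.1953); α = Δx/Fx = (95/16) / (95/4) = 1/4
check: Δy/Fy = (-793/128) / (-793/32) = 1/4 ✓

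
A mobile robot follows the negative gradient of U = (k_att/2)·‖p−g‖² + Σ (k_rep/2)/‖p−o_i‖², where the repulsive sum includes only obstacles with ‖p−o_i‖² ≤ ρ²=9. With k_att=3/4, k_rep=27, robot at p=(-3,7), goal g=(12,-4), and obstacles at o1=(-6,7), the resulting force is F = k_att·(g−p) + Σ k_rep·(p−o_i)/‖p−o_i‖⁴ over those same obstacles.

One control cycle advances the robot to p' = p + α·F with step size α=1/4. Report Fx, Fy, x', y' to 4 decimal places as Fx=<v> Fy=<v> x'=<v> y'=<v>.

Fx=12.2500 Fy=-8.2500 x'=0.0625 y'=4.9375

F_att = 3/4·(g−p) = 3/4·(15,-11) = (11.2500,-8.2500)
o1: d²=9 ≤ ρ²=9; F_rep = 27·(3,0)/9² = (1.0000,0.0000)
F = F_att + ΣF_rep = (12.2500,-8.2500)
p' = p + 1/4·F = (0.0625,4.9375)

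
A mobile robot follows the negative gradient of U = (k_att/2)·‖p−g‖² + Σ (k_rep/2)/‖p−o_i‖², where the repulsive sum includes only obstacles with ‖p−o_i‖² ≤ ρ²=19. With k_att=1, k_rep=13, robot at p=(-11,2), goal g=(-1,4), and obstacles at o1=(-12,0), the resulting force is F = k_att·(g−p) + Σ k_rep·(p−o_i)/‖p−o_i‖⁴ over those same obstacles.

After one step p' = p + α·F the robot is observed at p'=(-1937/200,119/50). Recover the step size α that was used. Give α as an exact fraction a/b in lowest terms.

α = 1/8

F_att = 1·(g−p) = 1·(10,2) = (10.0000,2.0000)
o1: d²=5 ≤ ρ²=19; F_rep = 13·(1,2)/5² = (0.5200,1.0400)
F = F_att + ΣF_rep = (10.5200,3.0400)
Δp = p'−p = (1.3150,0.3800); α = Δx/Fx = (263/200) / (263/25) = 1/8
check: Δy/Fy = (19/50) / (76/25) = 1/8 ✓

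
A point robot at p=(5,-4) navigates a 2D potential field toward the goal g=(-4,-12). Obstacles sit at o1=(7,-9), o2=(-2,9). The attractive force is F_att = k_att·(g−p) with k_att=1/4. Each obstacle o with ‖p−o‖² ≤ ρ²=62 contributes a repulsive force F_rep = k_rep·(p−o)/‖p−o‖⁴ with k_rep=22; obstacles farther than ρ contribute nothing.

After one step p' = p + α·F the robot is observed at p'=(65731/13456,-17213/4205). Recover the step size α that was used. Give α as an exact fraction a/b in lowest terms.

α = 1/20

F_att = 1/4·(g−p) = 1/4·(-9,-8) = (-2.2500,-2.0000)
o1: d²=29 ≤ ρ²=62; F_rep = 22·(-2,5)/29² = (-0.0523,0.1308)
o2: d²=218 > ρ²=62 → inactive
F = F_att + ΣF_rep = (-2.3023,-1.8692)
Δp = p'−p = (-0.1151,-0.0935); α = Δx/Fx = (-1549/13456) / (-7745/3364) = 1/20
check: Δy/Fy = (-393/4205) / (-1572/841) = 1/20 ✓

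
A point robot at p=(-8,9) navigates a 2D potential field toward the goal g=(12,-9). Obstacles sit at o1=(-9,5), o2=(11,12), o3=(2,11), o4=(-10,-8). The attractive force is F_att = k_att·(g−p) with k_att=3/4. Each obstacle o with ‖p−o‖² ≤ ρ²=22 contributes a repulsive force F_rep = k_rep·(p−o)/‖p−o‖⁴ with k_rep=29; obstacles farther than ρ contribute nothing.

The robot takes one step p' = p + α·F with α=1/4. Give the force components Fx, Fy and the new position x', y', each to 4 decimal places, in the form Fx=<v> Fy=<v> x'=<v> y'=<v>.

Fx=15.1003 Fy=-13.0986 x'=-4.2249 y'=5.7253

F_att = 3/4·(g−p) = 3/4·(20,-18) = (15.0000,-13.5000)
o1: d²=17 ≤ ρ²=22; F_rep = 29·(1,4)/17² = (0.1003,0.4014)
o2: d²=370 > ρ²=22 → inactive
o3: d²=104 > ρ²=22 → inactive
o4: d²=293 > ρ²=22 → inactive
F = F_att + ΣF_rep = (15.1003,-13.0986)
p' = p + 1/4·F = (-4.2249,5.7253)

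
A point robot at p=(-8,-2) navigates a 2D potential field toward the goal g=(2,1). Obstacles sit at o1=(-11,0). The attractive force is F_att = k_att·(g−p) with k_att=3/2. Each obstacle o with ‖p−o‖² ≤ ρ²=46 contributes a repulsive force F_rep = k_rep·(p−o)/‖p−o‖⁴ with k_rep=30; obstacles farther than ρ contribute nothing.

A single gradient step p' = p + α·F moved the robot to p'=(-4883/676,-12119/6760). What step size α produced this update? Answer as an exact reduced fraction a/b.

α = 1/20

F_att = 3/2·(g−p) = 3/2·(10,3) = (15.0000,4.5000)
o1: d²=13 ≤ ρ²=46; F_rep = 30·(3,-2)/13² = (0.5325,-0.3550)
F = F_att + ΣF_rep = (15.5325,4.1450)
Δp = p'−p = (0.7766,0.2072); α = Δx/Fx = (525/676) / (2625/169) = 1/20
check: Δy/Fy = (1401/6760) / (1401/338) = 1/20 ✓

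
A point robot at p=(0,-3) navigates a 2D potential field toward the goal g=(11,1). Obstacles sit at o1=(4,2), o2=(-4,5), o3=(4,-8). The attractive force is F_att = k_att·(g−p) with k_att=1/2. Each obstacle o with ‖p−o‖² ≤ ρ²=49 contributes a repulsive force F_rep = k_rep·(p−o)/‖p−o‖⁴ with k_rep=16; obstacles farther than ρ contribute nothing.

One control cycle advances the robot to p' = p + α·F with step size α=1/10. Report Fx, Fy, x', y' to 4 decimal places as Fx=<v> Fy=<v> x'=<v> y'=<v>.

F_att = 1/2·(g−p) = 1/2·(11,4) = (5.5000,2.0000)
o1: d²=41 ≤ ρ²=49; F_rep = 16·(-4,-5)/41² = (-0.0381,-0.0476)
o2: d²=80 > ρ²=49 → inactive
o3: d²=41 ≤ ρ²=49; F_rep = 16·(-4,5)/41² = (-0.0381,0.0476)
F = F_att + ΣF_rep = (5.4239,2.0000)
p' = p + 1/10·F = (0.5424,-2.8000)

Fx=5.4239 Fy=2.0000 x'=0.5424 y'=-2.8000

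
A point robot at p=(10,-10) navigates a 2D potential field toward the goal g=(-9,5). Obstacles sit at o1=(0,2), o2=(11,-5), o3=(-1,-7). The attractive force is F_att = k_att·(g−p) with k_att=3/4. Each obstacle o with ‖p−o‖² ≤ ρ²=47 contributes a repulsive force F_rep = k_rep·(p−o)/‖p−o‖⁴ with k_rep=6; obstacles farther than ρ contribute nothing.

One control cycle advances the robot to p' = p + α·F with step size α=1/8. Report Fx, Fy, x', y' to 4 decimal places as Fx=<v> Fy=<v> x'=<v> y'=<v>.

Fx=-14.2589 Fy=11.2056 x'=8.2176 y'=-8.5993

F_att = 3/4·(g−p) = 3/4·(-19,15) = (-14.2500,11.2500)
o1: d²=244 > ρ²=47 → inactive
o2: d²=26 ≤ ρ²=47; F_rep = 6·(-1,-5)/26² = (-0.0089,-0.0444)
o3: d²=130 > ρ²=47 → inactive
F = F_att + ΣF_rep = (-14.2589,11.2056)
p' = p + 1/8·F = (8.2176,-8.5993)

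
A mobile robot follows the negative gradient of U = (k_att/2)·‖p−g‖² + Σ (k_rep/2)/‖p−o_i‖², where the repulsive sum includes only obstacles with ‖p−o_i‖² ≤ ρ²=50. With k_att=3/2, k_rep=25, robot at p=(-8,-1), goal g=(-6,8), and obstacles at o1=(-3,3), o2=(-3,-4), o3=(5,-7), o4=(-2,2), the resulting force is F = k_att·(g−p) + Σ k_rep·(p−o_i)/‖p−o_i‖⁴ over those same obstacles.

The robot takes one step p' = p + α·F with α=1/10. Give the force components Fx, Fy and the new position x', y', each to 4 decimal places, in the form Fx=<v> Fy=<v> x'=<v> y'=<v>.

Fx=2.7434 Fy=13.4684 x'=-7.7257 y'=0.3468

F_att = 3/2·(g−p) = 3/2·(2,9) = (3.0000,13.5000)
o1: d²=41 ≤ ρ²=50; F_rep = 25·(-5,-4)/41² = (-0.0744,-0.0595)
o2: d²=34 ≤ ρ²=50; F_rep = 25·(-5,3)/34² = (-0.1081,0.0649)
o3: d²=205 > ρ²=50 → inactive
o4: d²=45 ≤ ρ²=50; F_rep = 25·(-6,-3)/45² = (-0.0741,-0.0370)
F = F_att + ΣF_rep = (2.7434,13.4684)
p' = p + 1/10·F = (-7.7257,0.3468)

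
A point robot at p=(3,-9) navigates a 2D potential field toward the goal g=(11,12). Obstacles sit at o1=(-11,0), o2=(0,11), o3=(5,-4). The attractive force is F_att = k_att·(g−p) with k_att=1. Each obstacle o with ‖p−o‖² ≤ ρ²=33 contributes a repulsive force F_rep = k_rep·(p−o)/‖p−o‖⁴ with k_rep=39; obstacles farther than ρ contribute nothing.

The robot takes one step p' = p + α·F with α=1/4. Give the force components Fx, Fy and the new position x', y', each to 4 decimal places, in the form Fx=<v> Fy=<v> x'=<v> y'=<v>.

Fx=7.9073 Fy=20.7681 x'=4.9768 y'=-3.8080

F_att = 1·(g−p) = 1·(8,21) = (8.0000,21.0000)
o1: d²=277 > ρ²=33 → inactive
o2: d²=409 > ρ²=33 → inactive
o3: d²=29 ≤ ρ²=33; F_rep = 39·(-2,-5)/29² = (-0.0927,-0.2319)
F = F_att + ΣF_rep = (7.9073,20.7681)
p' = p + 1/4·F = (4.9768,-3.8080)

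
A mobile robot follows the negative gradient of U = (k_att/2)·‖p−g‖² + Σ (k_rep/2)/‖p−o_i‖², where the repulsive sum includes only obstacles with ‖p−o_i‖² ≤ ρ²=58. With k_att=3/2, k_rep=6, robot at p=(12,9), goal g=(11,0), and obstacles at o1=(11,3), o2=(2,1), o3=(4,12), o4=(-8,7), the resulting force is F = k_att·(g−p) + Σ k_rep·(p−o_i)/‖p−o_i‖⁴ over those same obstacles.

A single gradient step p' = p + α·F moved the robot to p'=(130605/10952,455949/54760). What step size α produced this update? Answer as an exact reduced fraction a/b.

α = 1/20

F_att = 3/2·(g−p) = 3/2·(-1,-9) = (-1.5000,-13.5000)
o1: d²=37 ≤ ρ²=58; F_rep = 6·(1,6)/37² = (0.0044,0.0263)
o2: d²=164 > ρ²=58 → inactive
o3: d²=73 > ρ²=58 → inactive
o4: d²=404 > ρ²=58 → inactive
F = F_att + ΣF_rep = (-1.4956,-13.4737)
Δp = p'−p = (-0.0748,-0.6737); α = Δx/Fx = (-819/10952) / (-4095/2738) = 1/20
check: Δy/Fy = (-36891/54760) / (-36891/2738) = 1/20 ✓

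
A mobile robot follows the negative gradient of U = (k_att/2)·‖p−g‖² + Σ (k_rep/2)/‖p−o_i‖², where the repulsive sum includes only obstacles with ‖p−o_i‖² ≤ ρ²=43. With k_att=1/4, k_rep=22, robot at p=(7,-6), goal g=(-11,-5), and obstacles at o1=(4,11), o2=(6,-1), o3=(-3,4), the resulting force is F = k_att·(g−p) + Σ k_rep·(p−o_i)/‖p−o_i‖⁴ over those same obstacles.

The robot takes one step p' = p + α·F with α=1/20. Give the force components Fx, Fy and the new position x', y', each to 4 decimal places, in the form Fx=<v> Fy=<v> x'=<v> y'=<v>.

Fx=-4.4675 Fy=0.0873 x'=6.7766 y'=-5.9956

F_att = 1/4·(g−p) = 1/4·(-18,1) = (-4.5000,0.2500)
o1: d²=298 > ρ²=43 → inactive
o2: d²=26 ≤ ρ²=43; F_rep = 22·(1,-5)/26² = (0.0325,-0.1627)
o3: d²=200 > ρ²=43 → inactive
F = F_att + ΣF_rep = (-4.4675,0.0873)
p' = p + 1/20·F = (6.7766,-5.9956)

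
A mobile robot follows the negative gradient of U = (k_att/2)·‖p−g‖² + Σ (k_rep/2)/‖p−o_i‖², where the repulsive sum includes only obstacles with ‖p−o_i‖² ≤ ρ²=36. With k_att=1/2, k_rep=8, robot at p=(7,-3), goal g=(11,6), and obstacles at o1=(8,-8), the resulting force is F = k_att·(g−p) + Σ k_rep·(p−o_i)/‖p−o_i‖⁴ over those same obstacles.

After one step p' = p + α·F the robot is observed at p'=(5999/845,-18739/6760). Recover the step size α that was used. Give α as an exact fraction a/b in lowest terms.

α = 1/20

F_att = 1/2·(g−p) = 1/2·(4,9) = (2.0000,4.5000)
o1: d²=26 ≤ ρ²=36; F_rep = 8·(-1,5)/26² = (-0.0118,0.0592)
F = F_att + ΣF_rep = (1.9882,4.5592)
Δp = p'−p = (0.0994,0.2280); α = Δx/Fx = (84/845) / (336/169) = 1/20
check: Δy/Fy = (1541/6760) / (1541/338) = 1/20 ✓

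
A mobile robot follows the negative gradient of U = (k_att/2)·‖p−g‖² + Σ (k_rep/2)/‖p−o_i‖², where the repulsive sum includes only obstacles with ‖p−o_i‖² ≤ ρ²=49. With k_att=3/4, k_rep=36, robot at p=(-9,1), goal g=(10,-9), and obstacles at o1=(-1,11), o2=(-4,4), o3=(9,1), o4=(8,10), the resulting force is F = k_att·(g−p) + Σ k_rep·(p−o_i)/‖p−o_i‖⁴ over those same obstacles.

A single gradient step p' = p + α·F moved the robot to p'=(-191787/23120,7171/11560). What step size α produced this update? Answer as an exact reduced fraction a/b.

α = 1/20

F_att = 3/4·(g−p) = 3/4·(19,-10) = (14.2500,-7.5000)
o1: d²=164 > ρ²=49 → inactive
o2: d²=34 ≤ ρ²=49; F_rep = 36·(-5,-3)/34² = (-0.1557,-0.0934)
o3: d²=324 > ρ²=49 → inactive
o4: d²=370 > ρ²=49 → inactive
F = F_att + ΣF_rep = (14.0943,-7.5934)
Δp = p'−p = (0.7047,-0.3797); α = Δx/Fx = (16293/23120) / (16293/1156) = 1/20
check: Δy/Fy = (-4389/11560) / (-4389/578) = 1/20 ✓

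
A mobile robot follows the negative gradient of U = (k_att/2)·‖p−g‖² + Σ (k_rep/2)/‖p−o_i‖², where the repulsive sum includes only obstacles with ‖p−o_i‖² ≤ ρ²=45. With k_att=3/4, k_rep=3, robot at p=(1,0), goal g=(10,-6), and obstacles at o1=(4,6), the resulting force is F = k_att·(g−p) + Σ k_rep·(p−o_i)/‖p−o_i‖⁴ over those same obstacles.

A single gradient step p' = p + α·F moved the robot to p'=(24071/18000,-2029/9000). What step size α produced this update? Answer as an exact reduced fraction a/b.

F_att = 3/4·(g−p) = 3/4·(9,-6) = (6.7500,-4.5000)
o1: d²=45 ≤ ρ²=45; F_rep = 3·(-3,-6)/45² = (-0.0044,-0.0089)
F = F_att + ΣF_rep = (6.7456,-4.5089)
Δp = p'−p = (0.3373,-0.2254); α = Δx/Fx = (6071/18000) / (6071/900) = 1/20
check: Δy/Fy = (-2029/9000) / (-2029/450) = 1/20 ✓

α = 1/20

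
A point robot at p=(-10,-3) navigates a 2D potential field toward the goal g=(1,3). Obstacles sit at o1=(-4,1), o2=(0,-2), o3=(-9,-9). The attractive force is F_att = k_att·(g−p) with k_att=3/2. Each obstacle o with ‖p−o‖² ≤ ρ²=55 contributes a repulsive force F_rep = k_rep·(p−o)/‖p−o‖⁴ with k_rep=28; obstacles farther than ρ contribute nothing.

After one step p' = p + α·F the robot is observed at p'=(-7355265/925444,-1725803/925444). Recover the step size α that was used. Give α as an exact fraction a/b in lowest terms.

α = 1/8

F_att = 3/2·(g−p) = 3/2·(11,6) = (16.5000,9.0000)
o1: d²=52 ≤ ρ²=55; F_rep = 28·(-6,-4)/52² = (-0.0621,-0.0414)
o2: d²=101 > ρ²=55 → inactive
o3: d²=37 ≤ ρ²=55; F_rep = 28·(-1,6)/37² = (-0.0205,0.1227)
F = F_att + ΣF_rep = (16.4174,9.0813)
Δp = p'−p = (2.0522,1.1352); α = Δx/Fx = (1899175/925444) / (3798350/231361) = 1/8
check: Δy/Fy = (1050529/925444) / (2101058/231361) = 1/8 ✓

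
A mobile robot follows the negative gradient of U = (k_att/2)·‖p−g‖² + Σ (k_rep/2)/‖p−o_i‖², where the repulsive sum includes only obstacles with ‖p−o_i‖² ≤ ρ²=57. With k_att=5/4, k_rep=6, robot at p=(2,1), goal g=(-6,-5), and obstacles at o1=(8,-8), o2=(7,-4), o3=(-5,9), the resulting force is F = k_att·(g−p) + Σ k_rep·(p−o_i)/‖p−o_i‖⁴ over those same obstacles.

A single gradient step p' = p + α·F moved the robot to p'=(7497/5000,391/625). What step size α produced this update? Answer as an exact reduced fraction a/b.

α = 1/20

F_att = 5/4·(g−p) = 5/4·(-8,-6) = (-10.0000,-7.5000)
o1: d²=117 > ρ²=57 → inactive
o2: d²=50 ≤ ρ²=57; F_rep = 6·(-5,5)/50² = (-0.0120,0.0120)
o3: d²=113 > ρ²=57 → inactive
F = F_att + ΣF_rep = (-10.0120,-7.4880)
Δp = p'−p = (-0.5006,-0.3744); α = Δx/Fx = (-2503/5000) / (-2503/250) = 1/20
check: Δy/Fy = (-234/625) / (-936/125) = 1/20 ✓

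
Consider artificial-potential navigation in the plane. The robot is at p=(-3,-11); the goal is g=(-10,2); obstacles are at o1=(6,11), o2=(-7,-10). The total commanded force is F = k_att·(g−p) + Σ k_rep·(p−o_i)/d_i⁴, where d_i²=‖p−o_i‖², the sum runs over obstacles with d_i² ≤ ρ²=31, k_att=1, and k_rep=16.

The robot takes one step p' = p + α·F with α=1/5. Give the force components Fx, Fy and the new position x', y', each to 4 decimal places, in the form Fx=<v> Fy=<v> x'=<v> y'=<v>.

Fx=-6.7785 Fy=12.9446 x'=-4.3557 y'=-8.4111

F_att = 1·(g−p) = 1·(-7,13) = (-7.0000,13.0000)
o1: d²=565 > ρ²=31 → inactive
o2: d²=17 ≤ ρ²=31; F_rep = 16·(4,-1)/17² = (0.2215,-0.0554)
F = F_att + ΣF_rep = (-6.7785,12.9446)
p' = p + 1/5·F = (-4.3557,-8.4111)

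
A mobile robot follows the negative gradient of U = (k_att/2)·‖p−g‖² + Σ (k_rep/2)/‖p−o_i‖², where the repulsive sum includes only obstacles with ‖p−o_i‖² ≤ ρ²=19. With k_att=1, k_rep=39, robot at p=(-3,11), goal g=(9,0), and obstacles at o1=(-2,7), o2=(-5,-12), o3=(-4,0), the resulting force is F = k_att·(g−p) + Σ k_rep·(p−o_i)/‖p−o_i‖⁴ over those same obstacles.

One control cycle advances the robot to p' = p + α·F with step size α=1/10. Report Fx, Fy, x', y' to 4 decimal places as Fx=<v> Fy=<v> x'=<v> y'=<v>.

F_att = 1·(g−p) = 1·(12,-11) = (12.0000,-11.0000)
o1: d²=17 ≤ ρ²=19; F_rep = 39·(-1,4)/17² = (-0.1349,0.5398)
o2: d²=533 > ρ²=19 → inactive
o3: d²=122 > ρ²=19 → inactive
F = F_att + ΣF_rep = (11.8651,-10.4602)
p' = p + 1/10·F = (-1.8135,9.9540)

Fx=11.8651 Fy=-10.4602 x'=-1.8135 y'=9.9540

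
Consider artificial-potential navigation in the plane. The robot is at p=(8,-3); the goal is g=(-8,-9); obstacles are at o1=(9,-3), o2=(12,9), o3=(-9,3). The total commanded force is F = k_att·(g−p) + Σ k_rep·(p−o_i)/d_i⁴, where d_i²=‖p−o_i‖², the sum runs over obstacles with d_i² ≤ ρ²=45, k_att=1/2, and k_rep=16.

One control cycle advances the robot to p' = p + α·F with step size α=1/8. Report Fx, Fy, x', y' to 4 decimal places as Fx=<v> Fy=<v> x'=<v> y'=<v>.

F_att = 1/2·(g−p) = 1/2·(-16,-6) = (-8.0000,-3.0000)
o1: d²=1 ≤ ρ²=45; F_rep = 16·(-1,0)/1² = (-16.0000,0.0000)
o2: d²=160 > ρ²=45 → inactive
o3: d²=325 > ρ²=45 → inactive
F = F_att + ΣF_rep = (-24.0000,-3.0000)
p' = p + 1/8·F = (5.0000,-3.3750)

Fx=-24.0000 Fy=-3.0000 x'=5.0000 y'=-3.3750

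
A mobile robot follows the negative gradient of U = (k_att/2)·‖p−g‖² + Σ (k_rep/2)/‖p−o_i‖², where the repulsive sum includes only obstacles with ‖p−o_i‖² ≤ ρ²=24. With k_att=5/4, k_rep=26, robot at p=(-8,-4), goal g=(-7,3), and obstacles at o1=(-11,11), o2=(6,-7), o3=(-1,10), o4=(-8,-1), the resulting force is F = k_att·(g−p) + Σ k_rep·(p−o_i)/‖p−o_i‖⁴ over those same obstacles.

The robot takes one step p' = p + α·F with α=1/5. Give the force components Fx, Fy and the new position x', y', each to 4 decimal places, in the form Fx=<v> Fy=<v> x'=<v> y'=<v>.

Fx=1.2500 Fy=7.7870 x'=-7.7500 y'=-2.4426

F_att = 5/4·(g−p) = 5/4·(1,7) = (1.2500,8.7500)
o1: d²=234 > ρ²=24 → inactive
o2: d²=205 > ρ²=24 → inactive
o3: d²=245 > ρ²=24 → inactive
o4: d²=9 ≤ ρ²=24; F_rep = 26·(0,-3)/9² = (0.0000,-0.9630)
F = F_att + ΣF_rep = (1.2500,7.7870)
p' = p + 1/5·F = (-7.7500,-2.4426)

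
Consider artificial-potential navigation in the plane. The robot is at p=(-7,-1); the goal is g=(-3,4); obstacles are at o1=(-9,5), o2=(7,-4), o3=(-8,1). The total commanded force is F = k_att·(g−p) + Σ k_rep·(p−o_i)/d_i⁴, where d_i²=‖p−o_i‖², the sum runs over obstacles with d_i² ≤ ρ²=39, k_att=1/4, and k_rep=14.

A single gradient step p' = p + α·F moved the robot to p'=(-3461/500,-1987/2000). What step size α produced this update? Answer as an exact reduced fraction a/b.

F_att = 1/4·(g−p) = 1/4·(4,5) = (1.0000,1.2500)
o1: d²=40 > ρ²=39 → inactive
o2: d²=205 > ρ²=39 → inactive
o3: d²=5 ≤ ρ²=39; F_rep = 14·(1,-2)/5² = (0.5600,-1.1200)
F = F_att + ΣF_rep = (1.5600,0.1300)
Δp = p'−p = (0.0780,0.0065); α = Δx/Fx = (39/500) / (39/25) = 1/20
check: Δy/Fy = (13/2000) / (13/100) = 1/20 ✓

α = 1/20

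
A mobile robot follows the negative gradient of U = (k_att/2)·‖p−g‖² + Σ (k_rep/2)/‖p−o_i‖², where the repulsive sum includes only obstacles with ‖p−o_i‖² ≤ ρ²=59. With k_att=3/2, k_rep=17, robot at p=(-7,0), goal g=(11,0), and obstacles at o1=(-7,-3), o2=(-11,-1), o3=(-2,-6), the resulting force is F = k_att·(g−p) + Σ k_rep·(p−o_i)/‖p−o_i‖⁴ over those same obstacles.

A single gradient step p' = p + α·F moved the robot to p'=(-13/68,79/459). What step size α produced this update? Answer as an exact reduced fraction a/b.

F_att = 3/2·(g−p) = 3/2·(18,0) = (27.0000,0.0000)
o1: d²=9 ≤ ρ²=59; F_rep = 17·(0,3)/9² = (0.0000,0.6296)
o2: d²=17 ≤ ρ²=59; F_rep = 17·(4,1)/17² = (0.2353,0.0588)
o3: d²=61 > ρ²=59 → inactive
F = F_att + ΣF_rep = (27.2353,0.6885)
Δp = p'−p = (6.8088,0.1721); α = Δx/Fx = (463/68) / (463/17) = 1/4
check: Δy/Fy = (79/459) / (316/459) = 1/4 ✓

α = 1/4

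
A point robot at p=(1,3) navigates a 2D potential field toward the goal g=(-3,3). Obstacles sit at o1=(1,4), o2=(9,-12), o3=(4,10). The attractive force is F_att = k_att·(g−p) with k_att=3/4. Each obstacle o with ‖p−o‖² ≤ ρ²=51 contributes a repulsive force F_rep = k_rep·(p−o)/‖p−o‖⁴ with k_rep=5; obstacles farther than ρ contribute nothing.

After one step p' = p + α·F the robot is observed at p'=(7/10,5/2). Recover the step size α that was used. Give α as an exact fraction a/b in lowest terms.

α = 1/10

F_att = 3/4·(g−p) = 3/4·(-4,0) = (-3.0000,0.0000)
o1: d²=1 ≤ ρ²=51; F_rep = 5·(0,-1)/1² = (0.0000,-5.0000)
o2: d²=289 > ρ²=51 → inactive
o3: d²=58 > ρ²=51 → inactive
F = F_att + ΣF_rep = (-3.0000,-5.0000)
Δp = p'−p = (-0.3000,-0.5000); α = Δx/Fx = (-3/10) / (-3) = 1/10
check: Δy/Fy = (-1/2) / (-5) = 1/10 ✓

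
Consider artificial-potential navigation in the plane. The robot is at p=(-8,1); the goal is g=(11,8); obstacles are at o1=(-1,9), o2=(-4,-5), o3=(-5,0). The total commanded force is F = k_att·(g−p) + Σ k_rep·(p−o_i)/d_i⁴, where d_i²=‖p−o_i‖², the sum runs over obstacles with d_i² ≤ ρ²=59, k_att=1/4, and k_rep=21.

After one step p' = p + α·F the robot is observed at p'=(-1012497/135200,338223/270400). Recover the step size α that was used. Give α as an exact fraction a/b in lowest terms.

F_att = 1/4·(g−p) = 1/4·(19,7) = (4.7500,1.7500)
o1: d²=113 > ρ²=59 → inactive
o2: d²=52 ≤ ρ²=59; F_rep = 21·(-4,6)/52² = (-0.0311,0.0466)
o3: d²=10 ≤ ρ²=59; F_rep = 21·(-3,1)/10² = (-0.6300,0.2100)
F = F_att + ΣF_rep = (4.0889,2.0066)
Δp = p'−p = (0.5111,0.2508); α = Δx/Fx = (69103/135200) / (69103/16900) = 1/8
check: Δy/Fy = (67823/270400) / (67823/33800) = 1/8 ✓

α = 1/8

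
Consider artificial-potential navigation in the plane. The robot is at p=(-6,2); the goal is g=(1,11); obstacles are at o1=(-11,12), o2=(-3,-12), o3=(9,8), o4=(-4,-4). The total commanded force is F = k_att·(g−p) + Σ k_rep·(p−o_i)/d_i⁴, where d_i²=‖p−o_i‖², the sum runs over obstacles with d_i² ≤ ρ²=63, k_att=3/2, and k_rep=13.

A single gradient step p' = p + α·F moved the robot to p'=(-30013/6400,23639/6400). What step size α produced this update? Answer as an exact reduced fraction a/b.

α = 1/8

F_att = 3/2·(g−p) = 3/2·(7,9) = (10.5000,13.5000)
o1: d²=125 > ρ²=63 → inactive
o2: d²=205 > ρ²=63 → inactive
o3: d²=261 > ρ²=63 → inactive
o4: d²=40 ≤ ρ²=63; F_rep = 13·(-2,6)/40² = (-0.0163,0.0488)
F = F_att + ΣF_rep = (10.4838,13.5488)
Δp = p'−p = (1.3105,1.6936); α = Δx/Fx = (8387/6400) / (8387/800) = 1/8
check: Δy/Fy = (10839/6400) / (10839/800) = 1/8 ✓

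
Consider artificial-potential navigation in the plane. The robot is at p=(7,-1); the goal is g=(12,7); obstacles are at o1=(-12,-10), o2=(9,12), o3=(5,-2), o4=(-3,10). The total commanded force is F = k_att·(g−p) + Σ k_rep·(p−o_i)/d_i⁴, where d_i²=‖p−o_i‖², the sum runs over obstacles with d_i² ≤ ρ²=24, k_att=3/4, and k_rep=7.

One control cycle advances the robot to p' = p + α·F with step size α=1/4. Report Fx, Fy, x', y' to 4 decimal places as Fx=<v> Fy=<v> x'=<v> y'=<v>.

F_att = 3/4·(g−p) = 3/4·(5,8) = (3.7500,6.0000)
o1: d²=442 > ρ²=24 → inactive
o2: d²=173 > ρ²=24 → inactive
o3: d²=5 ≤ ρ²=24; F_rep = 7·(2,1)/5² = (0.5600,0.2800)
o4: d²=221 > ρ²=24 → inactive
F = F_att + ΣF_rep = (4.3100,6.2800)
p' = p + 1/4·F = (8.0775,0.5700)

Fx=4.3100 Fy=6.2800 x'=8.0775 y'=0.5700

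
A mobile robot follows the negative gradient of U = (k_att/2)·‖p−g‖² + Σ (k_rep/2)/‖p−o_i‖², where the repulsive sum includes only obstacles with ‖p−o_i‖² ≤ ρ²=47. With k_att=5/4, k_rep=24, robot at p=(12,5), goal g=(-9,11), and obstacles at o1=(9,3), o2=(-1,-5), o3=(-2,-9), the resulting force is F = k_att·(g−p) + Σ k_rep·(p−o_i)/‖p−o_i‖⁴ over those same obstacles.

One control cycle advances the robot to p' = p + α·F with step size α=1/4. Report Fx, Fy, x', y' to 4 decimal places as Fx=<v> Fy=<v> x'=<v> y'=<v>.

Fx=-25.8240 Fy=7.7840 x'=5.5440 y'=6.9460

F_att = 5/4·(g−p) = 5/4·(-21,6) = (-26.2500,7.5000)
o1: d²=13 ≤ ρ²=47; F_rep = 24·(3,2)/13² = (0.4260,0.2840)
o2: d²=269 > ρ²=47 → inactive
o3: d²=392 > ρ²=47 → inactive
F = F_att + ΣF_rep = (-25.8240,7.7840)
p' = p + 1/4·F = (5.5440,6.9460)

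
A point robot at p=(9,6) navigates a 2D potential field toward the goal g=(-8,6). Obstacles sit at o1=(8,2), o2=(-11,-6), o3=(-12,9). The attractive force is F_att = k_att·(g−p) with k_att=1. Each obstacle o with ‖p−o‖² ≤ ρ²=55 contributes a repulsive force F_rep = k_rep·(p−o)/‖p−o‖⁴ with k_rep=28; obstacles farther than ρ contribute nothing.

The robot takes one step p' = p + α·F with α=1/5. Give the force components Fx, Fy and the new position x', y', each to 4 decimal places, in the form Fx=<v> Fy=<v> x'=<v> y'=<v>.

Fx=-16.9031 Fy=0.3875 x'=5.6194 y'=6.0775

F_att = 1·(g−p) = 1·(-17,0) = (-17.0000,0.0000)
o1: d²=17 ≤ ρ²=55; F_rep = 28·(1,4)/17² = (0.0969,0.3875)
o2: d²=544 > ρ²=55 → inactive
o3: d²=450 > ρ²=55 → inactive
F = F_att + ΣF_rep = (-16.9031,0.3875)
p' = p + 1/5·F = (5.6194,6.0775)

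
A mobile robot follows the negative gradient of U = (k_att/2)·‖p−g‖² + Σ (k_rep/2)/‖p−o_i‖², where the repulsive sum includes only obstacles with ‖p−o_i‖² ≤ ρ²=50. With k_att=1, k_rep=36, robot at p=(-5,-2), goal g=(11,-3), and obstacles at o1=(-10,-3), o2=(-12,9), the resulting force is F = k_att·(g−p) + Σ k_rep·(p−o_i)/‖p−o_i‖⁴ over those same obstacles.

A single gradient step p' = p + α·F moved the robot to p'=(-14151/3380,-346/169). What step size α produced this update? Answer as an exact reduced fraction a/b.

F_att = 1·(g−p) = 1·(16,-1) = (16.0000,-1.0000)
o1: d²=26 ≤ ρ²=50; F_rep = 36·(5,1)/26² = (0.2663,0.0533)
o2: d²=170 > ρ²=50 → inactive
F = F_att + ΣF_rep = (16.2663,-0.9467)
Δp = p'−p = (0.8133,-0.0473); α = Δx/Fx = (2749/3380) / (2749/169) = 1/20
check: Δy/Fy = (-8/169) / (-160/169) = 1/20 ✓

α = 1/20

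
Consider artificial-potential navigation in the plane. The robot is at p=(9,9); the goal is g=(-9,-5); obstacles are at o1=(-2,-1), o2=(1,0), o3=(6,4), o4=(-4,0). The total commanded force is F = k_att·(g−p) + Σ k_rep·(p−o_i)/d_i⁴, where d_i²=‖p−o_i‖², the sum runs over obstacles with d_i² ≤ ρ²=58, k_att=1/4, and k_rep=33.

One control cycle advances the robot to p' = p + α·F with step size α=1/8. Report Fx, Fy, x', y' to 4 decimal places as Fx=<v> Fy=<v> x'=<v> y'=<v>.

F_att = 1/4·(g−p) = 1/4·(-18,-14) = (-4.5000,-3.5000)
o1: d²=221 > ρ²=58 → inactive
o2: d²=145 > ρ²=58 → inactive
o3: d²=34 ≤ ρ²=58; F_rep = 33·(3,5)/34² = (0.0856,0.1427)
o4: d²=250 > ρ²=58 → inactive
F = F_att + ΣF_rep = (-4.4144,-3.3573)
p' = p + 1/8·F = (8.4482,8.5803)

Fx=-4.4144 Fy=-3.3573 x'=8.4482 y'=8.5803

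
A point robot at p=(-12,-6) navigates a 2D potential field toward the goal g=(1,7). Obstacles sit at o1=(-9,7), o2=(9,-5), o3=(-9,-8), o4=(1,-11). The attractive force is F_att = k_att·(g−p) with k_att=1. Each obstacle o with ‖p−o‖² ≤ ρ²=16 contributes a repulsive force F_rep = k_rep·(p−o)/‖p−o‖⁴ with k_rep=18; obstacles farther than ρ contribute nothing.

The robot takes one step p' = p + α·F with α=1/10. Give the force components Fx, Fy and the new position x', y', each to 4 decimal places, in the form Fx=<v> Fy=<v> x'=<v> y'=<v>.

Fx=12.6805 Fy=13.2130 x'=-10.7320 y'=-4.6787

F_att = 1·(g−p) = 1·(13,13) = (13.0000,13.0000)
o1: d²=178 > ρ²=16 → inactive
o2: d²=442 > ρ²=16 → inactive
o3: d²=13 ≤ ρ²=16; F_rep = 18·(-3,2)/13² = (-0.3195,0.2130)
o4: d²=194 > ρ²=16 → inactive
F = F_att + ΣF_rep = (12.6805,13.2130)
p' = p + 1/10·F = (-10.7320,-4.6787)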